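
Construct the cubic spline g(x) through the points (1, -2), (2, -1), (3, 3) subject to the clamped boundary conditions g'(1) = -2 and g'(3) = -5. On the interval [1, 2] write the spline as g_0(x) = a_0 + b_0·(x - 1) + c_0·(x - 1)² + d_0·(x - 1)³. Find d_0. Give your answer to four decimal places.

1.5000

With σ_i denoting the second derivative at x_i, h_i = 1, 1, and Δ_i = (y_(i+1) − y_i)/h_i = 1, 4:
  1·σ_0 + 4·σ_1 + 1·σ_2 = 6(Δ_1 - Δ_0) = 18
Clamped end conditions give two more equations: 2h_0·σ_0 + h_0·σ_1 = 6(Δ_0 - g'(1)) = 18 and h_1·σ_1 + 2h_1·σ_2 = 6(g'(3) - Δ_1) = -54.
Solving the tridiagonal system: σ_0 = 3, σ_1 = 12, σ_2 = -33.
On [1, 2], with g_0(x) = a_0 + b_0·(x - 1) + c_0·(x - 1)² + d_0·(x - 1)³: c_0 = σ_0/2 = 3/2, d_0 = (σ_1 - σ_0)/(6h_0) = 3/2, b_0 = Δ_0 - h_0(2σ_0 + σ_1)/6 = -2.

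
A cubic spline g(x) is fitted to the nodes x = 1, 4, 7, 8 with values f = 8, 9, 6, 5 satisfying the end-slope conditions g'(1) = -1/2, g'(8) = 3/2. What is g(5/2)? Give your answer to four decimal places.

8.2581

Put σ_i = g'' at the i-th knot. Here h = (3, 3, 1) and Δ = (1/3, -1, -1), so the interior equations h_(i-1)·σ_(i-1) + 2(h_(i-1)+h_i)·σ_i + h_i·σ_(i+1) = 6(Δ_i − Δ_(i-1)) read
  3·σ_0 + 12·σ_1 + 3·σ_2 = 6(Δ_1 - Δ_0) = -8
  3·σ_1 + 8·σ_2 + 1·σ_3 = 6(Δ_2 - Δ_1) = 0
Clamped end conditions give two more equations: 2h_0·σ_0 + h_0·σ_1 = 6(Δ_0 - g'(1)) = 5 and h_2·σ_2 + 2h_2·σ_3 = 6(g'(8) - Δ_2) = 15.
Solving: σ_0 = 115/93, σ_1 = -25/31, σ_2 = -21/31, σ_3 = 243/31.
On [1, 4], g(x) = 8 - 1/2·(x - 1) + 115/186·(x - 1)² - 95/837·(x - 1)³.
With (x - 1) = 3/2: g(5/2) = 256/31.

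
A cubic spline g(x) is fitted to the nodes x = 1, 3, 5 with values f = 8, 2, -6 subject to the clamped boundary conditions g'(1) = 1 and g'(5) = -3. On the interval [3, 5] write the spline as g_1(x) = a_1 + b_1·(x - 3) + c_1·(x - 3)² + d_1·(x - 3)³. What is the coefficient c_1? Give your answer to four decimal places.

0.2500

Let σ_i = g''(x_i). Step sizes h_i = 2, 2; slopes of the chords Δ_i = (y_(i+1) - y_i)/h_i = -3, -4.
  2·σ_0 + 8·σ_1 + 2·σ_2 = 6(Δ_1 - Δ_0) = -6
Clamped end conditions give two more equations: 2h_0·σ_0 + h_0·σ_1 = 6(Δ_0 - g'(1)) = -24 and h_1·σ_1 + 2h_1·σ_2 = 6(g'(5) - Δ_1) = 6.
Forward elimination and back-substitution give σ_0 = -25/4, σ_1 = 1/2, σ_2 = 5/4.
On [3, 5], with g_1(x) = a_1 + b_1·(x - 3) + c_1·(x - 3)² + d_1·(x - 3)³: c_1 = σ_1/2 = 1/4, d_1 = (σ_2 - σ_1)/(6h_1) = 1/16, b_1 = Δ_1 - h_1(2σ_1 + σ_2)/6 = -19/4.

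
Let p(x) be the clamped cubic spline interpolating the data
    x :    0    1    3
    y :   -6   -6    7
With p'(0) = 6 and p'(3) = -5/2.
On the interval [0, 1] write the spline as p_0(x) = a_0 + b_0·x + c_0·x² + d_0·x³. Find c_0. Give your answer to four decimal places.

-13.6667

Write σ_i for p''(x_i). With h_i = 1, 2 and divided differences Δ_i = 0, 13/2, the continuity of p' gives the tridiagonal system
  1·σ_0 + 6·σ_1 + 2·σ_2 = 6(Δ_1 - Δ_0) = 39
Clamped end conditions give two more equations: 2h_0·σ_0 + h_0·σ_1 = 6(Δ_0 - p'(0)) = -36 and h_1·σ_1 + 2h_1·σ_2 = 6(p'(3) - Δ_1) = -54.
Solving the tridiagonal system: σ_0 = -82/3, σ_1 = 56/3, σ_2 = -137/6.
On [0, 1], with p_0(x) = a_0 + b_0·x + c_0·x² + d_0·x³: c_0 = σ_0/2 = -41/3, d_0 = (σ_1 - σ_0)/(6h_0) = 23/3, b_0 = Δ_0 - h_0(2σ_0 + σ_1)/6 = 6.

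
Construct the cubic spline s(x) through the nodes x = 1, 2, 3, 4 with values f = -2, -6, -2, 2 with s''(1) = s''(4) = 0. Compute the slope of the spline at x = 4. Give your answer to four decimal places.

3.4667

Write m_i for s''(x_i). With h_i = 1, 1, 1 and divided differences Δ_i = -4, 4, 4, the continuity of s' gives the tridiagonal system
  1·m_0 + 4·m_1 + 1·m_2 = 6(Δ_1 - Δ_0) = 48
  1·m_1 + 4·m_2 + 1·m_3 = 6(Δ_2 - Δ_1) = 0
Natural end conditions: m_0 = m_3 = 0.
Solving the tridiagonal system: m_0 = 0, m_1 = 64/5, m_2 = -16/5, m_3 = 0.
On [3, 4], s'(x) = b_2 + 2c_2·(x - 3) + 3d_2·(x - 3)² with b_2 = Δ_2 - h_2(2m_2 + m_3)/6 = 76/15, c_2 = m_2/2 = -8/5, d_2 = (m_3 - m_2)/(6h_2) = 8/15. So s'(4) = 52/15.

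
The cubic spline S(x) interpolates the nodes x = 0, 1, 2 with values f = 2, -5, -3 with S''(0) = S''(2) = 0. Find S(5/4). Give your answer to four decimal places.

-5.2383

Write m_i for S''(x_i). With h_i = 1, 1 and divided differences Δ_i = -7, 2, the continuity of S' gives the tridiagonal system
  1·m_0 + 4·m_1 + 1·m_2 = 6(Δ_1 - Δ_0) = 54
Natural end conditions: m_0 = m_2 = 0.
Hence m_0 = 0, m_1 = 27/2, m_2 = 0.
On [1, 2], S(x) = -5 - 5/2·(x - 1) + 27/4·(x - 1)² - 9/4·(x - 1)³.
With (x - 1) = 1/4: S(5/4) = -1341/256.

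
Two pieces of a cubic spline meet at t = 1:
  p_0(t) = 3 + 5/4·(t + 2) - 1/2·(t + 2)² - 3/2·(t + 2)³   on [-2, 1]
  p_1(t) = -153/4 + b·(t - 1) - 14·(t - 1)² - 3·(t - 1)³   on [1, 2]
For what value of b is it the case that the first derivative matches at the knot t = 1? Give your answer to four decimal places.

p_0'(t) = 5/4 - 1·(t + 2) - 9/2·(t + 2)², so p_0'(1) = -169/4. On the right, p_1'(1) = b, so b = -169/4.

-42.2500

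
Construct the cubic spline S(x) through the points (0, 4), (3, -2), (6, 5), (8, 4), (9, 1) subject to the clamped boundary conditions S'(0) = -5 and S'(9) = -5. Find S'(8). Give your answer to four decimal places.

-1.7917

Write σ_i for S''(x_i). With h_i = 3, 3, 2, 1 and divided differences Δ_i = -2, 7/3, -1/2, -3, the continuity of S' gives the tridiagonal system
  3·σ_0 + 12·σ_1 + 3·σ_2 = 6(Δ_1 - Δ_0) = 26
  3·σ_1 + 10·σ_2 + 2·σ_3 = 6(Δ_2 - Δ_1) = -17
  2·σ_2 + 6·σ_3 + 1·σ_4 = 6(Δ_3 - Δ_2) = -15
Clamped end conditions give two more equations: 2h_0·σ_0 + h_0·σ_1 = 6(Δ_0 - S'(0)) = 18 and h_3·σ_3 + 2h_3·σ_4 = 6(S'(9) - Δ_3) = -12.
Solving: σ_0 = 15/8, σ_1 = 9/4, σ_2 = -53/24, σ_3 = -5/6, σ_4 = -67/12.
On [8, 9], S'(x) = b_3 + 2c_3·(x - 8) + 3d_3·(x - 8)² with b_3 = Δ_3 - h_3(2σ_3 + σ_4)/6 = -43/24, c_3 = σ_3/2 = -5/12, d_3 = (σ_4 - σ_3)/(6h_3) = -19/24. So S'(8) = -43/24.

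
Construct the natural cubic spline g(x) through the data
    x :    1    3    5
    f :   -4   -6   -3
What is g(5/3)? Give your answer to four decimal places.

-5.0370

Put M_i = g'' at the i-th knot. Here h = (2, 2) and Δ = (-1, 3/2), so the interior equations h_(i-1)·M_(i-1) + 2(h_(i-1)+h_i)·M_i + h_i·M_(i+1) = 6(Δ_i − Δ_(i-1)) read
  2·M_0 + 8·M_1 + 2·M_2 = 6(Δ_1 - Δ_0) = 15
Natural end conditions: M_0 = M_2 = 0.
Forward elimination and back-substitution give M_0 = 0, M_1 = 15/8, M_2 = 0.
On [1, 3], g(x) = -4 - 13/8·(x - 1) + 0·(x - 1)² + 5/32·(x - 1)³.
With (x - 1) = 2/3: g(5/3) = -136/27.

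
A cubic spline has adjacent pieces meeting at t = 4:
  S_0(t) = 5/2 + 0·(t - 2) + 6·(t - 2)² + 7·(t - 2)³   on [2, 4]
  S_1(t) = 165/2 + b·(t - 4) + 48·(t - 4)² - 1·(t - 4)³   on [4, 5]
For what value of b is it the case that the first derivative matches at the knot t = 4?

S_0'(t) = 0 + 12·(t - 2) + 21·(t - 2)², so S_0'(4) = 108. On the right, S_1'(4) = b, so b = 108.

108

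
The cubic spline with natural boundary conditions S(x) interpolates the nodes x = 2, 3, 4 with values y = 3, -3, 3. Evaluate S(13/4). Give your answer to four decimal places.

-2.4844

Let M_i = S''(x_i). Step sizes h_i = 1, 1; slopes of the chords Δ_i = (y_(i+1) - y_i)/h_i = -6, 6.
  1·M_0 + 4·M_1 + 1·M_2 = 6(Δ_1 - Δ_0) = 72
Natural end conditions: M_0 = M_2 = 0.
Solving the tridiagonal system: M_0 = 0, M_1 = 18, M_2 = 0.
On [3, 4], S(x) = -3 + 0·(x - 3) + 9·(x - 3)² - 3·(x - 3)³.
With (x - 3) = 1/4: S(13/4) = -159/64.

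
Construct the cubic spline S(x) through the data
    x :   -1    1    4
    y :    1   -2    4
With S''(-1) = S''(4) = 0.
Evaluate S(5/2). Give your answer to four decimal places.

With m_i denoting the second derivative at x_i, h_i = 2, 3, and Δ_i = (y_(i+1) − y_i)/h_i = -3/2, 2:
  2·m_0 + 10·m_1 + 3·m_2 = 6(Δ_1 - Δ_0) = 21
Natural end conditions: m_0 = m_2 = 0.
Forward elimination and back-substitution give m_0 = 0, m_1 = 21/10, m_2 = 0.
On [1, 4], S(x) = -2 - 1/10·(x - 1) + 21/20·(x - 1)² - 7/60·(x - 1)³.
With (x - 1) = 3/2: S(5/2) = -29/160.

-0.1813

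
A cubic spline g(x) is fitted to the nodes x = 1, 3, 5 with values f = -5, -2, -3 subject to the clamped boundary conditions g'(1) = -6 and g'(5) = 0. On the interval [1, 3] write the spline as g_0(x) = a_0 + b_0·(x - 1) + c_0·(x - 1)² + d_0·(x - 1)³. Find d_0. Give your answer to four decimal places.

Let σ_i = g''(x_i). Step sizes h_i = 2, 2; slopes of the chords Δ_i = (y_(i+1) - y_i)/h_i = 3/2, -1/2.
  2·σ_0 + 8·σ_1 + 2·σ_2 = 6(Δ_1 - Δ_0) = -12
Clamped end conditions give two more equations: 2h_0·σ_0 + h_0·σ_1 = 6(Δ_0 - g'(1)) = 45 and h_1·σ_1 + 2h_1·σ_2 = 6(g'(5) - Δ_1) = 3.
Forward elimination and back-substitution give σ_0 = 57/4, σ_1 = -6, σ_2 = 15/4.
On [1, 3], with g_0(x) = a_0 + b_0·(x - 1) + c_0·(x - 1)² + d_0·(x - 1)³: c_0 = σ_0/2 = 57/8, d_0 = (σ_1 - σ_0)/(6h_0) = -27/16, b_0 = Δ_0 - h_0(2σ_0 + σ_1)/6 = -6.

-1.6875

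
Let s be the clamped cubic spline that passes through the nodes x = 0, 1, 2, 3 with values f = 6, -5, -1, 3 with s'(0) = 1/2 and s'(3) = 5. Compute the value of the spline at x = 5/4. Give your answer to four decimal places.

Write M_i for s''(x_i). With h_i = 1, 1, 1 and divided differences Δ_i = -11, 4, 4, the continuity of s' gives the tridiagonal system
  1·M_0 + 4·M_1 + 1·M_2 = 6(Δ_1 - Δ_0) = 90
  1·M_1 + 4·M_2 + 1·M_3 = 6(Δ_2 - Δ_1) = 0
Clamped end conditions give two more equations: 2h_0·M_0 + h_0·M_1 = 6(Δ_0 - s'(0)) = -69 and h_2·M_2 + 2h_2·M_3 = 6(s'(3) - Δ_2) = 6.
Solving: M_0 = -54, M_1 = 39, M_2 = -12, M_3 = 9.
On [1, 2], s(x) = -5 - 7·(x - 1) + 39/2·(x - 1)² - 17/2·(x - 1)³.
With (x - 1) = 1/4: s(5/4) = -725/128.

-5.6641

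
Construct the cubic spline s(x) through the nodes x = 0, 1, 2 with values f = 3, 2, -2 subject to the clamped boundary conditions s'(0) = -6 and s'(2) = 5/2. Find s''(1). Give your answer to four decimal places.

Write M_i for s''(x_i). With h_i = 1, 1 and divided differences Δ_i = -1, -4, the continuity of s' gives the tridiagonal system
  1·M_0 + 4·M_1 + 1·M_2 = 6(Δ_1 - Δ_0) = -18
Clamped end conditions give two more equations: 2h_0·M_0 + h_0·M_1 = 6(Δ_0 - s'(0)) = 30 and h_1·M_1 + 2h_1·M_2 = 6(s'(2) - Δ_1) = 39.
Hence M_0 = 95/4, M_1 = -35/2, M_2 = 113/4.

-17.5000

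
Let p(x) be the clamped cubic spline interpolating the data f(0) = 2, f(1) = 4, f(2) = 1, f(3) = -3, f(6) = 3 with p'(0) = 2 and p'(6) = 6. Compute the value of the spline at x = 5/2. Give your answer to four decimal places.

Put m_i = p'' at the i-th knot. Here h = (1, 1, 1, 3) and Δ = (2, -3, -4, 2), so the interior equations h_(i-1)·m_(i-1) + 2(h_(i-1)+h_i)·m_i + h_i·m_(i+1) = 6(Δ_i − Δ_(i-1)) read
  1·m_0 + 4·m_1 + 1·m_2 = 6(Δ_1 - Δ_0) = -30
  1·m_1 + 4·m_2 + 1·m_3 = 6(Δ_2 - Δ_1) = -6
  1·m_2 + 8·m_3 + 3·m_4 = 6(Δ_3 - Δ_2) = 36
Clamped end conditions give two more equations: 2h_0·m_0 + h_0·m_1 = 6(Δ_0 - p'(0)) = 0 and h_3·m_3 + 2h_3·m_4 = 6(p'(6) - Δ_3) = 24.
Solving the tridiagonal system: m_0 = 229/54, m_1 = -229/27, m_2 = -17/54, m_3 = 101/27, m_4 = 115/54.
On [2, 3], p(x) = 1 - 122/27·(x - 2) - 17/108·(x - 2)² + 73/108·(x - 2)³.
With (x - 2) = 1/2: p(5/2) = -1049/864.

-1.2141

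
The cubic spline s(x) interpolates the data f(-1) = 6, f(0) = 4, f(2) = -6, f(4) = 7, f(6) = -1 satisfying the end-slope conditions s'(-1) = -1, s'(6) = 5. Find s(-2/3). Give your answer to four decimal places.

Write σ_i for s''(x_i). With h_i = 1, 2, 2, 2 and divided differences Δ_i = -2, -5, 13/2, -4, the continuity of s' gives the tridiagonal system
  1·σ_0 + 6·σ_1 + 2·σ_2 = 6(Δ_1 - Δ_0) = -18
  2·σ_1 + 8·σ_2 + 2·σ_3 = 6(Δ_2 - Δ_1) = 69
  2·σ_2 + 8·σ_3 + 2·σ_4 = 6(Δ_3 - Δ_2) = -63
Clamped end conditions give two more equations: 2h_0·σ_0 + h_0·σ_1 = 6(Δ_0 - s'(-1)) = -6 and h_3·σ_3 + 2h_3·σ_4 = 6(s'(6) - Δ_3) = 54.
Solving: σ_0 = 93/86, σ_1 = -351/43, σ_2 = 2571/172, σ_3 = -1473/86, σ_4 = 3795/172.
On [-1, 0], s(x) = 6 - 1·(x + 1) + 93/172·(x + 1)² - 265/172·(x + 1)³.
With (x + 1) = 1/3: s(-2/3) = 13165/2322.

5.6697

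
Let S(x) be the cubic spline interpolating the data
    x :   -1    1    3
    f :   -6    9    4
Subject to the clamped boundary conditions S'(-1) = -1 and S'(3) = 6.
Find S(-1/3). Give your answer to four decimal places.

-2.7778

Put σ_i = S'' at the i-th knot. Here h = (2, 2) and Δ = (15/2, -5/2), so the interior equations h_(i-1)·σ_(i-1) + 2(h_(i-1)+h_i)·σ_i + h_i·σ_(i+1) = 6(Δ_i − Δ_(i-1)) read
  2·σ_0 + 8·σ_1 + 2·σ_2 = 6(Δ_1 - Δ_0) = -60
Clamped end conditions give two more equations: 2h_0·σ_0 + h_0·σ_1 = 6(Δ_0 - S'(-1)) = 51 and h_1·σ_1 + 2h_1·σ_2 = 6(S'(3) - Δ_1) = 51.
Forward elimination and back-substitution give σ_0 = 22, σ_1 = -37/2, σ_2 = 22.
On [-1, 1], S(x) = -6 - 1·(x + 1) + 11·(x + 1)² - 27/8·(x + 1)³.
With (x + 1) = 2/3: S(-1/3) = -25/9.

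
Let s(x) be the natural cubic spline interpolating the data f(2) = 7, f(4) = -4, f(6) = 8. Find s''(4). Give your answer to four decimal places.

With σ_i denoting the second derivative at x_i, h_i = 2, 2, and Δ_i = (y_(i+1) − y_i)/h_i = -11/2, 6:
  2·σ_0 + 8·σ_1 + 2·σ_2 = 6(Δ_1 - Δ_0) = 69
Natural end conditions: σ_0 = σ_2 = 0.
Forward elimination and back-substitution give σ_0 = 0, σ_1 = 69/8, σ_2 = 0.

8.6250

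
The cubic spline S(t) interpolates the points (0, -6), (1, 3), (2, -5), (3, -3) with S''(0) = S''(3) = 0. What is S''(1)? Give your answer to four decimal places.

With M_i denoting the second derivative at x_i, h_i = 1, 1, 1, and Δ_i = (y_(i+1) − y_i)/h_i = 9, -8, 2:
  1·M_0 + 4·M_1 + 1·M_2 = 6(Δ_1 - Δ_0) = -102
  1·M_1 + 4·M_2 + 1·M_3 = 6(Δ_2 - Δ_1) = 60
Natural end conditions: M_0 = M_3 = 0.
Forward elimination and back-substitution give M_0 = 0, M_1 = -156/5, M_2 = 114/5, M_3 = 0.

-31.2000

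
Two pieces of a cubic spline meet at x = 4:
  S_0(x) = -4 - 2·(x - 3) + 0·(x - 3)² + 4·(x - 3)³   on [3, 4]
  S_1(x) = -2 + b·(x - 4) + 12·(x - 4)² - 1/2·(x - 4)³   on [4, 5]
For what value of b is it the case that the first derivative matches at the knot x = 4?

10

S_0'(x) = -2 + 0·(x - 3) + 12·(x - 3)², so S_0'(4) = 10. On the right, S_1'(4) = b, so b = 10.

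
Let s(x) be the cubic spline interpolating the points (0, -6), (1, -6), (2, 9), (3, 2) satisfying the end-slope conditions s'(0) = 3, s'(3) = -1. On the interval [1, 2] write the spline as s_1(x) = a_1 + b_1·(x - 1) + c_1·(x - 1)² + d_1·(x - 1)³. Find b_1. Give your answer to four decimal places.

Write m_i for s''(x_i). With h_i = 1, 1, 1 and divided differences Δ_i = 0, 15, -7, the continuity of s' gives the tridiagonal system
  1·m_0 + 4·m_1 + 1·m_2 = 6(Δ_1 - Δ_0) = 90
  1·m_1 + 4·m_2 + 1·m_3 = 6(Δ_2 - Δ_1) = -132
Clamped end conditions give two more equations: 2h_0·m_0 + h_0·m_1 = 6(Δ_0 - s'(0)) = -18 and h_2·m_2 + 2h_2·m_3 = 6(s'(3) - Δ_2) = 36.
Solving: m_0 = -466/15, m_1 = 662/15, m_2 = -832/15, m_3 = 686/15.
On [1, 2], with s_1(x) = a_1 + b_1·(x - 1) + c_1·(x - 1)² + d_1·(x - 1)³: c_1 = m_1/2 = 331/15, d_1 = (m_2 - m_1)/(6h_1) = -83/5, b_1 = Δ_1 - h_1(2m_1 + m_2)/6 = 143/15.

9.5333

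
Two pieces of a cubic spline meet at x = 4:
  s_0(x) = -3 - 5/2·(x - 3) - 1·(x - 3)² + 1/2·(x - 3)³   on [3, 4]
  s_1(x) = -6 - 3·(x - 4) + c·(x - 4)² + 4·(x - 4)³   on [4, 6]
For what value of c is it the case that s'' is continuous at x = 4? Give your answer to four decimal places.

0.5000

s_0''(x) = -2 + 3·(x - 3), so s_0''(4) = 1. On the right, s_1''(4) = 2c, so c = 1/2.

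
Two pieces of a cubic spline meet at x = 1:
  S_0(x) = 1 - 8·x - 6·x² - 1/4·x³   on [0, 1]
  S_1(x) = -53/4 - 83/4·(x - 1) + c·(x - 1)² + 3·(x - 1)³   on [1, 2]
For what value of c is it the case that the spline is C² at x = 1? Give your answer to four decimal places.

-6.7500

S_0''(x) = -12 - 3/2·x, so S_0''(1) = -27/2. On the right, S_1''(1) = 2c, so c = -27/4.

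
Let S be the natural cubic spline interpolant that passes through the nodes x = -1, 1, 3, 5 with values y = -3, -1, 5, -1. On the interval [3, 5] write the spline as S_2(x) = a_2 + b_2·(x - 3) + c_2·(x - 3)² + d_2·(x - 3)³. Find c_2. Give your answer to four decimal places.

-2.6000

With M_i denoting the second derivative at x_i, h_i = 2, 2, 2, and Δ_i = (y_(i+1) − y_i)/h_i = 1, 3, -3:
  2·M_0 + 8·M_1 + 2·M_2 = 6(Δ_1 - Δ_0) = 12
  2·M_1 + 8·M_2 + 2·M_3 = 6(Δ_2 - Δ_1) = -36
Natural end conditions: M_0 = M_3 = 0.
Solving the tridiagonal system: M_0 = 0, M_1 = 14/5, M_2 = -26/5, M_3 = 0.
On [3, 5], with S_2(x) = a_2 + b_2·(x - 3) + c_2·(x - 3)² + d_2·(x - 3)³: c_2 = M_2/2 = -13/5, d_2 = (M_3 - M_2)/(6h_2) = 13/30, b_2 = Δ_2 - h_2(2M_2 + M_3)/6 = 7/15.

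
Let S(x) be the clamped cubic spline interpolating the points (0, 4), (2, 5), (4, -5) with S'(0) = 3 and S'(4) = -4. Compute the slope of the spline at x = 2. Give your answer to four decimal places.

Put σ_i = S'' at the i-th knot. Here h = (2, 2) and Δ = (1/2, -5), so the interior equations h_(i-1)·σ_(i-1) + 2(h_(i-1)+h_i)·σ_i + h_i·σ_(i+1) = 6(Δ_i − Δ_(i-1)) read
  2·σ_0 + 8·σ_1 + 2·σ_2 = 6(Δ_1 - Δ_0) = -33
Clamped end conditions give two more equations: 2h_0·σ_0 + h_0·σ_1 = 6(Δ_0 - S'(0)) = -15 and h_1·σ_1 + 2h_1·σ_2 = 6(S'(4) - Δ_1) = 6.
Solving the tridiagonal system: σ_0 = -11/8, σ_1 = -19/4, σ_2 = 31/8.
On [2, 4], S'(x) = b_1 + 2c_1·(x - 2) + 3d_1·(x - 2)² with b_1 = Δ_1 - h_1(2σ_1 + σ_2)/6 = -25/8, c_1 = σ_1/2 = -19/8, d_1 = (σ_2 - σ_1)/(6h_1) = 23/32. So S'(2) = -25/8.

-3.1250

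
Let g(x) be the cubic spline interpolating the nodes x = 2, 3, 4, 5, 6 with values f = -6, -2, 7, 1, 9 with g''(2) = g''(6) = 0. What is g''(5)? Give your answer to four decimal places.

Write m_i for g''(x_i). With h_i = 1, 1, 1, 1 and divided differences Δ_i = 4, 9, -6, 8, the continuity of g' gives the tridiagonal system
  1·m_0 + 4·m_1 + 1·m_2 = 6(Δ_1 - Δ_0) = 30
  1·m_1 + 4·m_2 + 1·m_3 = 6(Δ_2 - Δ_1) = -90
  1·m_2 + 4·m_3 + 1·m_4 = 6(Δ_3 - Δ_2) = 84
Natural end conditions: m_0 = m_4 = 0.
Forward elimination and back-substitution give m_0 = 0, m_1 = 447/28, m_2 = -237/7, m_3 = 825/28, m_4 = 0.

29.4643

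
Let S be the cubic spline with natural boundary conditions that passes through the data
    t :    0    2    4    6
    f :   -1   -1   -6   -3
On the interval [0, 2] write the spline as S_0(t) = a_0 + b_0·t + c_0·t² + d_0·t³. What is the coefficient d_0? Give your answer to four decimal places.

Let M_i = S''(x_i). Step sizes h_i = 2, 2, 2; slopes of the chords Δ_i = (y_(i+1) - y_i)/h_i = 0, -5/2, 3/2.
  2·M_0 + 8·M_1 + 2·M_2 = 6(Δ_1 - Δ_0) = -15
  2·M_1 + 8·M_2 + 2·M_3 = 6(Δ_2 - Δ_1) = 24
Natural end conditions: M_0 = M_3 = 0.
Solving the tridiagonal system: M_0 = 0, M_1 = -14/5, M_2 = 37/10, M_3 = 0.
On [0, 2], with S_0(t) = a_0 + b_0·t + c_0·t² + d_0·t³: c_0 = M_0/2 = 0, d_0 = (M_1 - M_0)/(6h_0) = -7/30, b_0 = Δ_0 - h_0(2M_0 + M_1)/6 = 14/15.

-0.2333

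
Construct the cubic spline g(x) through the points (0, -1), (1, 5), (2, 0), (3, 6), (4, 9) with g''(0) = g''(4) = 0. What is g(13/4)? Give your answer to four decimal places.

Put M_i = g'' at the i-th knot. Here h = (1, 1, 1, 1) and Δ = (6, -5, 6, 3), so the interior equations h_(i-1)·M_(i-1) + 2(h_(i-1)+h_i)·M_i + h_i·M_(i+1) = 6(Δ_i − Δ_(i-1)) read
  1·M_0 + 4·M_1 + 1·M_2 = 6(Δ_1 - Δ_0) = -66
  1·M_1 + 4·M_2 + 1·M_3 = 6(Δ_2 - Δ_1) = 66
  1·M_2 + 4·M_3 + 1·M_4 = 6(Δ_3 - Δ_2) = -18
Natural end conditions: M_0 = M_4 = 0.
Solving: M_0 = 0, M_1 = -159/7, M_2 = 174/7, M_3 = -75/7, M_4 = 0.
On [3, 4], g(x) = 6 + 46/7·(x - 3) - 75/14·(x - 3)² + 25/14·(x - 3)³.
With (x - 3) = 1/4: g(13/4) = 939/128.

7.3359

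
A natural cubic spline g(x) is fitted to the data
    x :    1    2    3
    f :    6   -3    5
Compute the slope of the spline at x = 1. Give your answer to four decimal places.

With M_i denoting the second derivative at x_i, h_i = 1, 1, and Δ_i = (y_(i+1) − y_i)/h_i = -9, 8:
  1·M_0 + 4·M_1 + 1·M_2 = 6(Δ_1 - Δ_0) = 102
Natural end conditions: M_0 = M_2 = 0.
Solving: M_0 = 0, M_1 = 51/2, M_2 = 0.
On [1, 2], g'(x) = b_0 + 2c_0·(x - 1) + 3d_0·(x - 1)² with b_0 = Δ_0 - h_0(2M_0 + M_1)/6 = -53/4, c_0 = M_0/2 = 0, d_0 = (M_1 - M_0)/(6h_0) = 17/4. So g'(1) = -53/4.

-13.2500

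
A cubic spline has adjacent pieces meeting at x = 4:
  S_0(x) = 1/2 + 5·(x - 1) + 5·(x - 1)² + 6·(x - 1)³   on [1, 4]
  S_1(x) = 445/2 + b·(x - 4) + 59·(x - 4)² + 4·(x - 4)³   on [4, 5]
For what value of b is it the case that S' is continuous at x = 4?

S_0'(x) = 5 + 10·(x - 1) + 18·(x - 1)², so S_0'(4) = 197. On the right, S_1'(4) = b, so b = 197.

197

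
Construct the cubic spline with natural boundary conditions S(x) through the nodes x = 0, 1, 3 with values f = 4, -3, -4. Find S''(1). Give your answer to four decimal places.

6.5000

With M_i denoting the second derivative at x_i, h_i = 1, 2, and Δ_i = (y_(i+1) − y_i)/h_i = -7, -1/2:
  1·M_0 + 6·M_1 + 2·M_2 = 6(Δ_1 - Δ_0) = 39
Natural end conditions: M_0 = M_2 = 0.
Forward elimination and back-substitution give M_0 = 0, M_1 = 13/2, M_2 = 0.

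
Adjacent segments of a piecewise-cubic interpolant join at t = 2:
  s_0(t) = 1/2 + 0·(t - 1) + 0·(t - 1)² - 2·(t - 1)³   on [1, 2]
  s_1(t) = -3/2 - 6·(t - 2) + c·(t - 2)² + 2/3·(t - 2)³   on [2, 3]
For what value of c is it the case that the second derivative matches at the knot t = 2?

s_0''(t) = 0 - 12·(t - 1), so s_0''(2) = -12. On the right, s_1''(2) = 2c, so c = -6.

-6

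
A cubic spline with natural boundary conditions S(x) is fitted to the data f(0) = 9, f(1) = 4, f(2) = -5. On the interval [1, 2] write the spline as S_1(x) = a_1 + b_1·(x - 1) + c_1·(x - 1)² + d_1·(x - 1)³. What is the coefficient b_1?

Write M_i for S''(x_i). With h_i = 1, 1 and divided differences Δ_i = -5, -9, the continuity of S' gives the tridiagonal system
  1·M_0 + 4·M_1 + 1·M_2 = 6(Δ_1 - Δ_0) = -24
Natural end conditions: M_0 = M_2 = 0.
Solving: M_0 = 0, M_1 = -6, M_2 = 0.
On [1, 2], with S_1(x) = a_1 + b_1·(x - 1) + c_1·(x - 1)² + d_1·(x - 1)³: c_1 = M_1/2 = -3, d_1 = (M_2 - M_1)/(6h_1) = 1, b_1 = Δ_1 - h_1(2M_1 + M_2)/6 = -7.

-7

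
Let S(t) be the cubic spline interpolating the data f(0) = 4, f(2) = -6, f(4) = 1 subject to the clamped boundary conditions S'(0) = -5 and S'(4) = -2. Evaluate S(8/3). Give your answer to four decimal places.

-3.7037

Let M_i = S''(x_i). Step sizes h_i = 2, 2; slopes of the chords Δ_i = (y_(i+1) - y_i)/h_i = -5, 7/2.
  2·M_0 + 8·M_1 + 2·M_2 = 6(Δ_1 - Δ_0) = 51
Clamped end conditions give two more equations: 2h_0·M_0 + h_0·M_1 = 6(Δ_0 - S'(0)) = 0 and h_1·M_1 + 2h_1·M_2 = 6(S'(4) - Δ_1) = -33.
Solving: M_0 = -45/8, M_1 = 45/4, M_2 = -111/8.
On [2, 4], S(t) = -6 + 5/8·(t - 2) + 45/8·(t - 2)² - 67/32·(t - 2)³.
With (t - 2) = 2/3: S(8/3) = -100/27.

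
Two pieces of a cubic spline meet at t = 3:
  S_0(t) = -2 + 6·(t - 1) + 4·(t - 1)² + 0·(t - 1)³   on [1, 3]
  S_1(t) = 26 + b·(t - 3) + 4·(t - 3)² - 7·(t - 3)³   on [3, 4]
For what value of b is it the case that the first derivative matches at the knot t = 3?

S_0'(t) = 6 + 8·(t - 1) + 0·(t - 1)², so S_0'(3) = 22. On the right, S_1'(3) = b, so b = 22.

22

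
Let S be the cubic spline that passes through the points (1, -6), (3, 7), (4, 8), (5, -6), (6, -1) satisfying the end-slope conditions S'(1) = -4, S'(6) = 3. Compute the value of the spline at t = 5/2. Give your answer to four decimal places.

2.2117

With m_i denoting the second derivative at x_i, h_i = 2, 1, 1, 1, and Δ_i = (y_(i+1) − y_i)/h_i = 13/2, 1, -14, 5:
  2·m_0 + 6·m_1 + 1·m_2 = 6(Δ_1 - Δ_0) = -33
  1·m_1 + 4·m_2 + 1·m_3 = 6(Δ_2 - Δ_1) = -90
  1·m_2 + 4·m_3 + 1·m_4 = 6(Δ_3 - Δ_2) = 114
Clamped end conditions give two more equations: 2h_0·m_0 + h_0·m_1 = 6(Δ_0 - S'(1)) = 63 and h_3·m_3 + 2h_3·m_4 = 6(S'(6) - Δ_3) = -12.
Hence m_0 = 3121/164, m_1 = -269/41, m_2 = -2599/82, m_3 = 1777/41, m_4 = -2269/82.
On [1, 3], S(t) = -6 - 4·(t - 1) + 3121/328·(t - 1)² - 1399/656·(t - 1)³.
With (t - 1) = 3/2: S(5/2) = 11607/5248.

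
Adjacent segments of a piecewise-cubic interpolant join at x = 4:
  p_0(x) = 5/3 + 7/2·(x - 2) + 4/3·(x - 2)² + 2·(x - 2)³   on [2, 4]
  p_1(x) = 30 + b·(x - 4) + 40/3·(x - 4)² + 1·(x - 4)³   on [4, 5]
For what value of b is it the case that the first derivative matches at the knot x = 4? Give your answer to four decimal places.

p_0'(x) = 7/2 + 8/3·(x - 2) + 6·(x - 2)², so p_0'(4) = 197/6. On the right, p_1'(4) = b, so b = 197/6.

32.8333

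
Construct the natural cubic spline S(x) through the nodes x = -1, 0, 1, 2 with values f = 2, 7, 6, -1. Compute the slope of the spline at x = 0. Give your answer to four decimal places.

2.6000

With M_i denoting the second derivative at x_i, h_i = 1, 1, 1, and Δ_i = (y_(i+1) − y_i)/h_i = 5, -1, -7:
  1·M_0 + 4·M_1 + 1·M_2 = 6(Δ_1 - Δ_0) = -36
  1·M_1 + 4·M_2 + 1·M_3 = 6(Δ_2 - Δ_1) = -36
Natural end conditions: M_0 = M_3 = 0.
Hence M_0 = 0, M_1 = -36/5, M_2 = -36/5, M_3 = 0.
On [0, 1], S'(x) = b_1 + 2c_1·x + 3d_1·x² with b_1 = Δ_1 - h_1(2M_1 + M_2)/6 = 13/5, c_1 = M_1/2 = -18/5, d_1 = (M_2 - M_1)/(6h_1) = 0. So S'(0) = 13/5.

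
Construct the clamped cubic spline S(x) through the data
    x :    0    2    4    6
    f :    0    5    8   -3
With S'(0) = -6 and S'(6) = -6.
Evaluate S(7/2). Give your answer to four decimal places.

8.8063

Write σ_i for S''(x_i). With h_i = 2, 2, 2 and divided differences Δ_i = 5/2, 3/2, -11/2, the continuity of S' gives the tridiagonal system
  2·σ_0 + 8·σ_1 + 2·σ_2 = 6(Δ_1 - Δ_0) = -6
  2·σ_1 + 8·σ_2 + 2·σ_3 = 6(Δ_2 - Δ_1) = -42
Clamped end conditions give two more equations: 2h_0·σ_0 + h_0·σ_1 = 6(Δ_0 - S'(0)) = 51 and h_2·σ_2 + 2h_2·σ_3 = 6(S'(6) - Δ_2) = -3.
Solving: σ_0 = 143/10, σ_1 = -31/10, σ_2 = -49/10, σ_3 = 17/10.
On [2, 4], S(x) = 5 + 26/5·(x - 2) - 31/20·(x - 2)² - 3/20·(x - 2)³.
With (x - 2) = 3/2: S(7/2) = 1409/160.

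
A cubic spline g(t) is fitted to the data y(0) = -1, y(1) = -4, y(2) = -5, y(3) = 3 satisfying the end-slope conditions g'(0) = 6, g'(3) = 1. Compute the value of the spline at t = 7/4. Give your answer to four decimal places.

-6.0500

With M_i denoting the second derivative at x_i, h_i = 1, 1, 1, and Δ_i = (y_(i+1) − y_i)/h_i = -3, -1, 8:
  1·M_0 + 4·M_1 + 1·M_2 = 6(Δ_1 - Δ_0) = 12
  1·M_1 + 4·M_2 + 1·M_3 = 6(Δ_2 - Δ_1) = 54
Clamped end conditions give two more equations: 2h_0·M_0 + h_0·M_1 = 6(Δ_0 - g'(0)) = -54 and h_2·M_2 + 2h_2·M_3 = 6(g'(3) - Δ_2) = -42.
Hence M_0 = -446/15, M_1 = 82/15, M_2 = 298/15, M_3 = -464/15.
On [1, 2], g(t) = -4 - 92/15·(t - 1) + 41/15·(t - 1)² + 12/5·(t - 1)³.
With (t - 1) = 3/4: g(7/4) = -121/20.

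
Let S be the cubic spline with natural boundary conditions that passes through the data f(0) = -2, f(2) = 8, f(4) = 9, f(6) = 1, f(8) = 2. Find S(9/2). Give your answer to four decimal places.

7.1657

Let M_i = S''(x_i). Step sizes h_i = 2, 2, 2, 2; slopes of the chords Δ_i = (y_(i+1) - y_i)/h_i = 5, 1/2, -4, 1/2.
  2·M_0 + 8·M_1 + 2·M_2 = 6(Δ_1 - Δ_0) = -27
  2·M_1 + 8·M_2 + 2·M_3 = 6(Δ_2 - Δ_1) = -27
  2·M_2 + 8·M_3 + 2·M_4 = 6(Δ_3 - Δ_2) = 27
Natural end conditions: M_0 = M_4 = 0.
Hence M_0 = 0, M_1 = -135/56, M_2 = -27/7, M_3 = 243/56, M_4 = 0.
On [4, 6], S(x) = 9 - 23/8·(x - 4) - 27/14·(x - 4)² + 153/224·(x - 4)³.
With (x - 4) = 1/2: S(9/2) = 12841/1792.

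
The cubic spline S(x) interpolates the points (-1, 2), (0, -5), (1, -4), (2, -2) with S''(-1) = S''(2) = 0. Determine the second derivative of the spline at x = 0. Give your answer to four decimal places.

12.4000

Let M_i = S''(x_i). Step sizes h_i = 1, 1, 1; slopes of the chords Δ_i = (y_(i+1) - y_i)/h_i = -7, 1, 2.
  1·M_0 + 4·M_1 + 1·M_2 = 6(Δ_1 - Δ_0) = 48
  1·M_1 + 4·M_2 + 1·M_3 = 6(Δ_2 - Δ_1) = 6
Natural end conditions: M_0 = M_3 = 0.
Solving the tridiagonal system: M_0 = 0, M_1 = 62/5, M_2 = -8/5, M_3 = 0.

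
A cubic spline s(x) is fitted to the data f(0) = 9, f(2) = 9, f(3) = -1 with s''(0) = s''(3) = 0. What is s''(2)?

Put m_i = s'' at the i-th knot. Here h = (2, 1) and Δ = (0, -10), so the interior equations h_(i-1)·m_(i-1) + 2(h_(i-1)+h_i)·m_i + h_i·m_(i+1) = 6(Δ_i − Δ_(i-1)) read
  2·m_0 + 6·m_1 + 1·m_2 = 6(Δ_1 - Δ_0) = -60
Natural end conditions: m_0 = m_2 = 0.
Forward elimination and back-substitution give m_0 = 0, m_1 = -10, m_2 = 0.

-10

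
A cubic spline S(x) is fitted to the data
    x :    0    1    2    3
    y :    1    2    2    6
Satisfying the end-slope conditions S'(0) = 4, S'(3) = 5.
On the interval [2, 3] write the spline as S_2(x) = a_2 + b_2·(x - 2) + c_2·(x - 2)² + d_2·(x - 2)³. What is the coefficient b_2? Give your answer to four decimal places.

Write M_i for S''(x_i). With h_i = 1, 1, 1 and divided differences Δ_i = 1, 0, 4, the continuity of S' gives the tridiagonal system
  1·M_0 + 4·M_1 + 1·M_2 = 6(Δ_1 - Δ_0) = -6
  1·M_1 + 4·M_2 + 1·M_3 = 6(Δ_2 - Δ_1) = 24
Clamped end conditions give two more equations: 2h_0·M_0 + h_0·M_1 = 6(Δ_0 - S'(0)) = -18 and h_2·M_2 + 2h_2·M_3 = 6(S'(3) - Δ_2) = 6.
Hence M_0 = -128/15, M_1 = -14/15, M_2 = 94/15, M_3 = -2/15.
On [2, 3], with S_2(x) = a_2 + b_2·(x - 2) + c_2·(x - 2)² + d_2·(x - 2)³: c_2 = M_2/2 = 47/15, d_2 = (M_3 - M_2)/(6h_2) = -16/15, b_2 = Δ_2 - h_2(2M_2 + M_3)/6 = 29/15.

1.9333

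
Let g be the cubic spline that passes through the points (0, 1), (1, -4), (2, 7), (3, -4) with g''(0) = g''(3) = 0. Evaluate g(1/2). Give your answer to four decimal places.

-3.6500

Put σ_i = g'' at the i-th knot. Here h = (1, 1, 1) and Δ = (-5, 11, -11), so the interior equations h_(i-1)·σ_(i-1) + 2(h_(i-1)+h_i)·σ_i + h_i·σ_(i+1) = 6(Δ_i − Δ_(i-1)) read
  1·σ_0 + 4·σ_1 + 1·σ_2 = 6(Δ_1 - Δ_0) = 96
  1·σ_1 + 4·σ_2 + 1·σ_3 = 6(Δ_2 - Δ_1) = -132
Natural end conditions: σ_0 = σ_3 = 0.
Solving the tridiagonal system: σ_0 = 0, σ_1 = 172/5, σ_2 = -208/5, σ_3 = 0.
On [0, 1], g(x) = 1 - 161/15·x + 0·x² + 86/15·x³.
With x = 1/2: g(1/2) = -73/20.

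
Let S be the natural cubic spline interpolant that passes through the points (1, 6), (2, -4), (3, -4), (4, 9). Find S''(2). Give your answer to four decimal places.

10.8000

With M_i denoting the second derivative at x_i, h_i = 1, 1, 1, and Δ_i = (y_(i+1) − y_i)/h_i = -10, 0, 13:
  1·M_0 + 4·M_1 + 1·M_2 = 6(Δ_1 - Δ_0) = 60
  1·M_1 + 4·M_2 + 1·M_3 = 6(Δ_2 - Δ_1) = 78
Natural end conditions: M_0 = M_3 = 0.
Forward elimination and back-substitution give M_0 = 0, M_1 = 54/5, M_2 = 84/5, M_3 = 0.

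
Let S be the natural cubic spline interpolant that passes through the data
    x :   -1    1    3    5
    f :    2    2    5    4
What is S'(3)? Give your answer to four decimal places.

0.7667

Write σ_i for S''(x_i). With h_i = 2, 2, 2 and divided differences Δ_i = 0, 3/2, -1/2, the continuity of S' gives the tridiagonal system
  2·σ_0 + 8·σ_1 + 2·σ_2 = 6(Δ_1 - Δ_0) = 9
  2·σ_1 + 8·σ_2 + 2·σ_3 = 6(Δ_2 - Δ_1) = -12
Natural end conditions: σ_0 = σ_3 = 0.
Forward elimination and back-substitution give σ_0 = 0, σ_1 = 8/5, σ_2 = -19/10, σ_3 = 0.
On [3, 5], S'(x) = b_2 + 2c_2·(x - 3) + 3d_2·(x - 3)² with b_2 = Δ_2 - h_2(2σ_2 + σ_3)/6 = 23/30, c_2 = σ_2/2 = -19/20, d_2 = (σ_3 - σ_2)/(6h_2) = 19/120. So S'(3) = 23/30.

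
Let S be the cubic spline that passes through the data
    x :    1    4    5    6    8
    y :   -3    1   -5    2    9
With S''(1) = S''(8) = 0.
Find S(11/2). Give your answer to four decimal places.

Write M_i for S''(x_i). With h_i = 3, 1, 1, 2 and divided differences Δ_i = 4/3, -6, 7, 7/2, the continuity of S' gives the tridiagonal system
  3·M_0 + 8·M_1 + 1·M_2 = 6(Δ_1 - Δ_0) = -44
  1·M_1 + 4·M_2 + 1·M_3 = 6(Δ_2 - Δ_1) = 78
  1·M_2 + 6·M_3 + 2·M_4 = 6(Δ_3 - Δ_2) = -21
Natural end conditions: M_0 = M_4 = 0.
Solving the tridiagonal system: M_0 = 0, M_1 = -1501/178, M_2 = 2088/89, M_3 = -1319/178, M_4 = 0.
On [5, 6], S(x) = -5 + 443/1068·(x - 5) + 1044/89·(x - 5)² - 5495/1068·(x - 5)³.
With (x - 5) = 1/2: S(11/2) = -7129/2848.

-2.5032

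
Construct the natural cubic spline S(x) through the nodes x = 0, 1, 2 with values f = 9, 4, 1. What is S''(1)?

3

Let σ_i = S''(x_i). Step sizes h_i = 1, 1; slopes of the chords Δ_i = (y_(i+1) - y_i)/h_i = -5, -3.
  1·σ_0 + 4·σ_1 + 1·σ_2 = 6(Δ_1 - Δ_0) = 12
Natural end conditions: σ_0 = σ_2 = 0.
Solving the tridiagonal system: σ_0 = 0, σ_1 = 3, σ_2 = 0.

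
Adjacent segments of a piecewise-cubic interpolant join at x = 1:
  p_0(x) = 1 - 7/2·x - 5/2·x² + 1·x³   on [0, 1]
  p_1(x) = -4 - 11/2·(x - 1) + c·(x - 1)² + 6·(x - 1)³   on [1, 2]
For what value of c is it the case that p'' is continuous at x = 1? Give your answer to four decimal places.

0.5000

p_0''(x) = -5 + 6·x, so p_0''(1) = 1. On the right, p_1''(1) = 2c, so c = 1/2.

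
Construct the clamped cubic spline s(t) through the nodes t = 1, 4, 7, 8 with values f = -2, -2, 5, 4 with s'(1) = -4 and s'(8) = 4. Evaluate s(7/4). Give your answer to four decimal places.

-4.1502

With M_i denoting the second derivative at x_i, h_i = 3, 3, 1, and Δ_i = (y_(i+1) − y_i)/h_i = 0, 7/3, -1:
  3·M_0 + 12·M_1 + 3·M_2 = 6(Δ_1 - Δ_0) = 14
  3·M_1 + 8·M_2 + 1·M_3 = 6(Δ_2 - Δ_1) = -20
Clamped end conditions give two more equations: 2h_0·M_0 + h_0·M_1 = 6(Δ_0 - s'(1)) = 24 and h_2·M_2 + 2h_2·M_3 = 6(s'(8) - Δ_2) = 30.
Forward elimination and back-substitution give M_0 = 292/93, M_1 = 160/93, M_2 = -166/31, M_3 = 548/31.
On [1, 4], s(t) = -2 - 4·(t - 1) + 146/93·(t - 1)² - 22/279·(t - 1)³.
With (t - 1) = 3/4: s(7/4) = -4117/992.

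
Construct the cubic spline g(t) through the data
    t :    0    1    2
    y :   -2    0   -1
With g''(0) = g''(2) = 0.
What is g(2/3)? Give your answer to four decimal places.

Write σ_i for g''(x_i). With h_i = 1, 1 and divided differences Δ_i = 2, -1, the continuity of g' gives the tridiagonal system
  1·σ_0 + 4·σ_1 + 1·σ_2 = 6(Δ_1 - Δ_0) = -18
Natural end conditions: σ_0 = σ_2 = 0.
Solving: σ_0 = 0, σ_1 = -9/2, σ_2 = 0.
On [0, 1], g(t) = -2 + 11/4·t + 0·t² - 3/4·t³.
With t = 2/3: g(2/3) = -7/18.

-0.3889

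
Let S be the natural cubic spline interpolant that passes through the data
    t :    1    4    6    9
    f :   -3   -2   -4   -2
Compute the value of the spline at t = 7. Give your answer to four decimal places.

-4.0046

Let m_i = S''(x_i). Step sizes h_i = 3, 2, 3; slopes of the chords Δ_i = (y_(i+1) - y_i)/h_i = 1/3, -1, 2/3.
  3·m_0 + 10·m_1 + 2·m_2 = 6(Δ_1 - Δ_0) = -8
  2·m_1 + 10·m_2 + 3·m_3 = 6(Δ_2 - Δ_1) = 10
Natural end conditions: m_0 = m_3 = 0.
Forward elimination and back-substitution give m_0 = 0, m_1 = -25/24, m_2 = 29/24, m_3 = 0.
On [6, 9], S(t) = -4 - 13/24·(t - 6) + 29/48·(t - 6)² - 29/432·(t - 6)³.
With (t - 6) = 1: S(7) = -865/216.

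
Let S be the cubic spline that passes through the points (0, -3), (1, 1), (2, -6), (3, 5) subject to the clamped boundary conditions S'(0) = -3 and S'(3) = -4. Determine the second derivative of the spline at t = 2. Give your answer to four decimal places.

55.3333

Write M_i for S''(x_i). With h_i = 1, 1, 1 and divided differences Δ_i = 4, -7, 11, the continuity of S' gives the tridiagonal system
  1·M_0 + 4·M_1 + 1·M_2 = 6(Δ_1 - Δ_0) = -66
  1·M_1 + 4·M_2 + 1·M_3 = 6(Δ_2 - Δ_1) = 108
Clamped end conditions give two more equations: 2h_0·M_0 + h_0·M_1 = 6(Δ_0 - S'(0)) = 42 and h_2·M_2 + 2h_2·M_3 = 6(S'(3) - Δ_2) = -90.
Hence M_0 = 124/3, M_1 = -122/3, M_2 = 166/3, M_3 = -218/3.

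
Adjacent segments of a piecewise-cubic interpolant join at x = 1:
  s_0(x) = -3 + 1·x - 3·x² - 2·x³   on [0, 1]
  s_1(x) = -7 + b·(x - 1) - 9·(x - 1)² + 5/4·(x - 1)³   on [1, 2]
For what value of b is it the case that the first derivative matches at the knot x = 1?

-11

s_0'(x) = 1 - 6·x - 6·x², so s_0'(1) = -11. On the right, s_1'(1) = b, so b = -11.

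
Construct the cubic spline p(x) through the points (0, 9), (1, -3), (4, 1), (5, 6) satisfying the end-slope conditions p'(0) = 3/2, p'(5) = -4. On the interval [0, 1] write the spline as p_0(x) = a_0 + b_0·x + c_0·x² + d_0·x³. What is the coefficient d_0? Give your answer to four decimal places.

10.7540

With M_i denoting the second derivative at x_i, h_i = 1, 3, 1, and Δ_i = (y_(i+1) − y_i)/h_i = -12, 4/3, 5:
  1·M_0 + 8·M_1 + 3·M_2 = 6(Δ_1 - Δ_0) = 80
  3·M_1 + 8·M_2 + 1·M_3 = 6(Δ_2 - Δ_1) = 22
Clamped end conditions give two more equations: 2h_0·M_0 + h_0·M_1 = 6(Δ_0 - p'(0)) = -81 and h_2·M_2 + 2h_2·M_3 = 6(p'(5) - Δ_2) = -54.
Forward elimination and back-substitution give M_0 = -3056/63, M_1 = 1009/63, M_2 = 8/63, M_3 = -1705/63.
On [0, 1], with p_0(x) = a_0 + b_0·x + c_0·x² + d_0·x³: c_0 = M_0/2 = -1528/63, d_0 = (M_1 - M_0)/(6h_0) = 1355/126, b_0 = Δ_0 - h_0(2M_0 + M_1)/6 = 3/2.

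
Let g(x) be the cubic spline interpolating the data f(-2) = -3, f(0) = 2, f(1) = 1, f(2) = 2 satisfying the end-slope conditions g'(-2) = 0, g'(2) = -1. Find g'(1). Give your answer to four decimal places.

0.2045

With M_i denoting the second derivative at x_i, h_i = 2, 1, 1, and Δ_i = (y_(i+1) − y_i)/h_i = 5/2, -1, 1:
  2·M_0 + 6·M_1 + 1·M_2 = 6(Δ_1 - Δ_0) = -21
  1·M_1 + 4·M_2 + 1·M_3 = 6(Δ_2 - Δ_1) = 12
Clamped end conditions give two more equations: 2h_0·M_0 + h_0·M_1 = 6(Δ_0 - g'(-2)) = 15 and h_2·M_2 + 2h_2·M_3 = 6(g'(2) - Δ_2) = -12.
Forward elimination and back-substitution give M_0 = 161/22, M_1 = -157/22, M_2 = 79/11, M_3 = -211/22.
On [1, 2], g'(x) = b_2 + 2c_2·(x - 1) + 3d_2·(x - 1)² with b_2 = Δ_2 - h_2(2M_2 + M_3)/6 = 9/44, c_2 = M_2/2 = 79/22, d_2 = (M_3 - M_2)/(6h_2) = -123/44. So g'(1) = 9/44.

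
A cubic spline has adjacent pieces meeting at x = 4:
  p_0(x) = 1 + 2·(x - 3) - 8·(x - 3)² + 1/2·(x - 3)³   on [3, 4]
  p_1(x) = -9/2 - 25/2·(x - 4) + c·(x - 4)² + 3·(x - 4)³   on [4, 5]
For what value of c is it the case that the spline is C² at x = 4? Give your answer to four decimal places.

p_0''(x) = -16 + 3·(x - 3), so p_0''(4) = -13. On the right, p_1''(4) = 2c, so c = -13/2.

-6.5000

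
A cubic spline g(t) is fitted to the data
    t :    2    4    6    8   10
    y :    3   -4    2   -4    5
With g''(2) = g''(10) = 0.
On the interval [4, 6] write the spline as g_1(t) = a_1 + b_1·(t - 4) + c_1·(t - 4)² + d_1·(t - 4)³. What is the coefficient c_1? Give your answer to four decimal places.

With M_i denoting the second derivative at x_i, h_i = 2, 2, 2, 2, and Δ_i = (y_(i+1) − y_i)/h_i = -7/2, 3, -3, 9/2:
  2·M_0 + 8·M_1 + 2·M_2 = 6(Δ_1 - Δ_0) = 39
  2·M_1 + 8·M_2 + 2·M_3 = 6(Δ_2 - Δ_1) = -36
  2·M_2 + 8·M_3 + 2·M_4 = 6(Δ_3 - Δ_2) = 45
Natural end conditions: M_0 = M_4 = 0.
Hence M_0 = 0, M_1 = 387/56, M_2 = -57/7, M_3 = 429/56, M_4 = 0.
On [4, 6], with g_1(t) = a_1 + b_1·(t - 4) + c_1·(t - 4)² + d_1·(t - 4)³: c_1 = M_1/2 = 387/112, d_1 = (M_2 - M_1)/(6h_1) = -281/224, b_1 = Δ_1 - h_1(2M_1 + M_2)/6 = 31/28.

3.4554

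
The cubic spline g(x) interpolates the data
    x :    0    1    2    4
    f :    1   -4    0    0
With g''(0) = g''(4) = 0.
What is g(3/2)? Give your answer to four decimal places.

-2.5380

With M_i denoting the second derivative at x_i, h_i = 1, 1, 2, and Δ_i = (y_(i+1) − y_i)/h_i = -5, 4, 0:
  1·M_0 + 4·M_1 + 1·M_2 = 6(Δ_1 - Δ_0) = 54
  1·M_1 + 6·M_2 + 2·M_3 = 6(Δ_2 - Δ_1) = -24
Natural end conditions: M_0 = M_3 = 0.
Solving: M_0 = 0, M_1 = 348/23, M_2 = -150/23, M_3 = 0.
On [1, 2], g(x) = -4 + 1/23·(x - 1) + 174/23·(x - 1)² - 83/23·(x - 1)³.
With (x - 1) = 1/2: g(3/2) = -467/184.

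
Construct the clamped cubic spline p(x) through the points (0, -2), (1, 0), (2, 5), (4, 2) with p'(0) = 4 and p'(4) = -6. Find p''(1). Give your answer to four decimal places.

Let σ_i = p''(x_i). Step sizes h_i = 1, 1, 2; slopes of the chords Δ_i = (y_(i+1) - y_i)/h_i = 2, 5, -3/2.
  1·σ_0 + 4·σ_1 + 1·σ_2 = 6(Δ_1 - Δ_0) = 18
  1·σ_1 + 6·σ_2 + 2·σ_3 = 6(Δ_2 - Δ_1) = -39
Clamped end conditions give two more equations: 2h_0·σ_0 + h_0·σ_1 = 6(Δ_0 - p'(0)) = -12 and h_2·σ_2 + 2h_2·σ_3 = 6(p'(4) - Δ_2) = -27.
Forward elimination and back-substitution give σ_0 = -229/22, σ_1 = 97/11, σ_2 = -151/22, σ_3 = -73/22.

8.8182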